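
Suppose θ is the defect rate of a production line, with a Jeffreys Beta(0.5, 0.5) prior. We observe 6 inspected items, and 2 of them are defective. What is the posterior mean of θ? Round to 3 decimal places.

Observing 2 successes and 4 failures updates Beta(0.5, 0.5) by adding the success and failure counts to the two shape parameters: α = 0.5+2 = 2.5, β = 0.5+4 = 4.5.
Posterior mean = α/(α+β) = 2.5/7 = 0.357.

Posterior mean ≈ 0.357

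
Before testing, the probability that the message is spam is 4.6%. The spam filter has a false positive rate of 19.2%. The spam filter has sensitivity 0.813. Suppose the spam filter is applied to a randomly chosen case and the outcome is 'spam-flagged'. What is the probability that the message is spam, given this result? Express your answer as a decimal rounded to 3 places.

Write H for 'the message is spam'. Prior odds H:¬H = 0.046/0.954 = 0.048218. For the 'spam-flagged' outcome, the likelihood ratio is 0.813/0.192 = 4.2344.
Posterior odds = 0.048218 × 4.2344 = 0.20417, so P(H|E) = 0.20417/(1+0.20417) = 0.170.

P(H | E) ≈ 0.170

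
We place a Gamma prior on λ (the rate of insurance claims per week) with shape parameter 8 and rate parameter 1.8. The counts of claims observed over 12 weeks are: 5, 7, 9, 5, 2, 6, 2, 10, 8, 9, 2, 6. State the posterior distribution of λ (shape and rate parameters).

Posterior: Gamma(shape=79, rate=13.8)

The Poisson likelihood adds the total count to the shape and the number of exposure periods to the rate. Here ∑xᵢ = 71 and n = 12, so shape 8→79 and rate 1.8→13.8.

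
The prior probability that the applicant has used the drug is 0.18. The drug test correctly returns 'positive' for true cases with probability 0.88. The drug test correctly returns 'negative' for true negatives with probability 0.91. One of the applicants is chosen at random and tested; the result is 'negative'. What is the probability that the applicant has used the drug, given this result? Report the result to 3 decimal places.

P(H | E) ≈ 0.028

Write H for 'the applicant has used the drug'. Prior odds H:¬H = 0.18/0.82 = 0.21951. For the 'negative' outcome, the likelihood ratio is 0.12/0.91 = 0.13187.
Posterior odds = 0.21951 × 0.13187 = 0.028947, so P(H|E) = 0.028947/(1+0.028947) = 0.028.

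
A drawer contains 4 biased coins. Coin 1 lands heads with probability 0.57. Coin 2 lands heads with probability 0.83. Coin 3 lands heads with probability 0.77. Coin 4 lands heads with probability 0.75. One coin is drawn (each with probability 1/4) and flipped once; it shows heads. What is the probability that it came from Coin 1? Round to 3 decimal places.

Posterior probability ≈ 0.195

P(heads|C1) = 0.57; P(heads|C2) = 0.83; P(heads|C3) = 0.77; P(heads|C4) = 0.75.
Prior × likelihood for each source: 0.25·0.57=0.1425, 0.25·0.83=0.2075, 0.25·0.77=0.1925, 0.25·0.75=0.1875. Summing gives P(heads) = 0.73000.
P(Coin 1 | heads) = 0.1425 / 0.73000 = 0.195.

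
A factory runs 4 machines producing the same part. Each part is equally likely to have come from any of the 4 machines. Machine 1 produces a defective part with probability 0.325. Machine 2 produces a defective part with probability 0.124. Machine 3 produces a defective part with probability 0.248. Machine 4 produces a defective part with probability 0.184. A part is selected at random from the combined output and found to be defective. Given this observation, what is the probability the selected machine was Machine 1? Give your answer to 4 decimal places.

Tabulate prior·likelihood by source: [1] prior 0.25, lik 0.325, product 0.08125; [2] prior 0.25, lik 0.124, product 0.03100; [3] prior 0.25, lik 0.248, product 0.06200; [4] prior 0.25, lik 0.184, product 0.04600.
Normalizing constant = 0.22025; the posterior for Machine 1 is its product over the sum, 0.08125/0.22025 = 0.3689.

Posterior probability ≈ 0.3689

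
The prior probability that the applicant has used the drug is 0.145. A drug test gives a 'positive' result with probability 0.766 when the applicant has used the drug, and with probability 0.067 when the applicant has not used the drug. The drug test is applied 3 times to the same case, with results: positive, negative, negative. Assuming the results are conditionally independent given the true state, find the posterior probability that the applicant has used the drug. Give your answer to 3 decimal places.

Posterior P(H) ≈ 0.109

With H the event that the applicant has used the drug, the joint likelihood of the observed sequence is P(data|H) = 0.766·0.234·0.234 = 0.041943 and P(data|¬H) = 0.067·0.933·0.933 = 0.058323.
Bayes: P(H|data) = 0.145·0.041943 / (0.145·0.041943 + 0.855·0.058323) = 0.0060817/0.055948 = 0.1087.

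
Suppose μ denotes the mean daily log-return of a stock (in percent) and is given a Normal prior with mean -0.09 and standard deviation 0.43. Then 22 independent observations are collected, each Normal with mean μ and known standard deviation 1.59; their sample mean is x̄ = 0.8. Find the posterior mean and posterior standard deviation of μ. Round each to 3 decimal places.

Posterior mean ≈ 0.459; posterior SD ≈ 0.266

With known σ, the Normal prior is conjugate. Weight on the data is w = (n/σ²)/(n/σ² + 1/τ₀²) = 8.70219/(8.70219+5.40833) = 0.61672.
Posterior mean = w·x̄ + (1−w)·μ₀ = 0.61672·0.8 + 0.38328·-0.09 = 0.459. Posterior variance = 1/(8.70219+5.40833) = 0.0708691, so SD = 0.266.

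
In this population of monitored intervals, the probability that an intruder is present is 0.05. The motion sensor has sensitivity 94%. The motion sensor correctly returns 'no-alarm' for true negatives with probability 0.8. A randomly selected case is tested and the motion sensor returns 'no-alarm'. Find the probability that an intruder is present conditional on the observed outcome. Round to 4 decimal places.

P(H | E) ≈ 0.0039

Write H for 'an intruder is present'. Prior odds H:¬H = 0.05/0.95 = 0.052632. For the 'no-alarm' outcome, the likelihood ratio is 0.06/0.8 = 0.075000.
Posterior odds = 0.052632 × 0.075000 = 0.0039474, so P(H|E) = 0.0039474/(1+0.0039474) = 0.0039.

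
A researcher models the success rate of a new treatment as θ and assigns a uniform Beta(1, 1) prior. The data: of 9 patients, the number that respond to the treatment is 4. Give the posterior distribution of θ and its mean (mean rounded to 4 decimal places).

Observing 4 successes and 5 failures updates Beta(1, 1) by adding the success and failure counts to the two shape parameters: α = 1+4 = 5, β = 1+5 = 6.
Posterior mean = α/(α+β) = 5/11 = 0.4545.

Posterior: Beta(5, 6); mean ≈ 0.4545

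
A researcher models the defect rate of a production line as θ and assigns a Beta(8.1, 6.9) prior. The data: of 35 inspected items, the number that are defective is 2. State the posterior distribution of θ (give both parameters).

Posterior: Beta(10.1, 39.9)

Observing 2 successes and 33 failures updates Beta(8.1, 6.9) by adding the success and failure counts to the two shape parameters: α = 8.1+2 = 10.1, β = 6.9+33 = 39.9.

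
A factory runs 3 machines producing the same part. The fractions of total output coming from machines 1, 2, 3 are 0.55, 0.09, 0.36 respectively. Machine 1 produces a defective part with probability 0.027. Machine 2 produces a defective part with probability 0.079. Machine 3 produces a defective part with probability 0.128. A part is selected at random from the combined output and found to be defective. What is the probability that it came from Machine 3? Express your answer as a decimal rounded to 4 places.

Posterior probability ≈ 0.6772

P(defective|M1) = 0.027; P(defective|M2) = 0.079; P(defective|M3) = 0.128.
Prior × likelihood for each source: 0.55·0.027=0.01485, 0.09·0.079=0.007110, 0.36·0.128=0.04608. Summing gives P(defective) = 0.068040.
P(Machine 3 | defective) = 0.04608 / 0.068040 = 0.6772.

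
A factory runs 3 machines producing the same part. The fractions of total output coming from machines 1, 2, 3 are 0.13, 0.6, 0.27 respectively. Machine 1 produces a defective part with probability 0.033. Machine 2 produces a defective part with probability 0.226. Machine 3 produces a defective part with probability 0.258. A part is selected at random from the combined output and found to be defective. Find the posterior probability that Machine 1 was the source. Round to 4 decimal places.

Posterior probability ≈ 0.0205

P(defective|M1) = 0.033; P(defective|M2) = 0.226; P(defective|M3) = 0.258.
Prior × likelihood for each source: 0.13·0.033=0.004290, 0.6·0.226=0.1356, 0.27·0.258=0.06966. Summing gives P(defective) = 0.20955.
P(Machine 1 | defective) = 0.004290 / 0.20955 = 0.0205.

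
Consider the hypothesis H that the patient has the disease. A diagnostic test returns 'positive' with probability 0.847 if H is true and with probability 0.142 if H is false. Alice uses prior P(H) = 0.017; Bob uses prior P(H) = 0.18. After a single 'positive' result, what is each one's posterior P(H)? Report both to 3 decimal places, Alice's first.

The likelihood ratio for a 'positive' result is 0.847/0.142 = 5.9648.
Alice: prior odds 0.017/0.983 = 0.017294; posterior odds 0.10316; posterior probability 0.094.
Bob: prior odds 0.18/0.82 = 0.21951; posterior odds 1.3093; posterior probability 0.567.

Alice: 0.094; Bob: 0.567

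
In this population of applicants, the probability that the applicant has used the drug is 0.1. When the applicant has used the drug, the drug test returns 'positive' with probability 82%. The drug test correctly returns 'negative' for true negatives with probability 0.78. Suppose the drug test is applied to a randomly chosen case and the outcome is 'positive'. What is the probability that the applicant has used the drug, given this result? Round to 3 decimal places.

Let H be the event that the applicant has used the drug. P(H) = 0.1, so P(¬H) = 0.9. With E the 'positive' result, P(E|H) = 0.82 and P(E|¬H) = 0.22.
P(E) = 0.82·0.1 + 0.22·0.9 = 0.082000 + 0.19800 = 0.28000.
By Bayes' theorem, P(H|E) = 0.082000 / 0.28000 = 0.293.

P(H | E) ≈ 0.293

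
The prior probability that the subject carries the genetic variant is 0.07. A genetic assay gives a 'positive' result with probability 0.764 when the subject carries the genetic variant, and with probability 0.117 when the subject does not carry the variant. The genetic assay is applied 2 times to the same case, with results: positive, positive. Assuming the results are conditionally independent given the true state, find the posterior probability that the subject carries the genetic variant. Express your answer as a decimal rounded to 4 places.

Posterior P(H) ≈ 0.7624

Let H be the event that the subject carries the genetic variant; start with P(H) = 0.07. P('positive'|H) = 0.764, P('positive'|¬H) = 0.117.
Update on result 1 ('positive'): P(H) ← 0.764·0.0700 / (0.764·0.0700 + 0.117·0.9300) = 0.053480/0.16229 = 0.3295.
Update on result 2 ('positive'): P(H) ← 0.764·0.3295 / (0.764·0.3295 + 0.117·0.6705) = 0.25176/0.33021 = 0.7624.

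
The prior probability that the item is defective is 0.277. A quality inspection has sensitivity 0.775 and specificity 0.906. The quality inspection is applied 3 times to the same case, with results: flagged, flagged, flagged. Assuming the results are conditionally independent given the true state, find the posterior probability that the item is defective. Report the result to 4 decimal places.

Let H be the event that the item is defective; start with P(H) = 0.277. P('flagged'|H) = 0.775, P('flagged'|¬H) = 0.094.
Update on result 1 ('flagged'): P(H) ← 0.775·0.2770 / (0.775·0.2770 + 0.094·0.7230) = 0.21468/0.28264 = 0.7595.
Update on result 2 ('flagged'): P(H) ← 0.775·0.7595 / (0.775·0.7595 + 0.094·0.2405) = 0.58865/0.61125 = 0.9630.
Update on result 3 ('flagged'): P(H) ← 0.775·0.9630 / (0.775·0.9630 + 0.094·0.0370) = 0.74634/0.74982 = 0.9954.

Posterior P(H) ≈ 0.9954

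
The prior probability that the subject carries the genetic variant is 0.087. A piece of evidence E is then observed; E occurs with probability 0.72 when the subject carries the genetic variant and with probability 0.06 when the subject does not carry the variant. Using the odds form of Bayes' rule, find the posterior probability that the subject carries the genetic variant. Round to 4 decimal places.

Prior odds = 0.087/(1−0.087) = 0.095290.
Likelihood ratio for E = 0.72/0.06 = 12.000.
Posterior odds = prior odds × LR = 1.1435.
Posterior probability = odds/(1+odds) = 1.1435/2.1435 = 0.5335.

Posterior probability ≈ 0.5335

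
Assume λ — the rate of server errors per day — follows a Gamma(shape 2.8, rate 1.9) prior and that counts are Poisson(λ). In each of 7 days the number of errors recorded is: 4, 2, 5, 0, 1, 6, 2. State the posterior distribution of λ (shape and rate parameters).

The Poisson likelihood adds the total count to the shape and the number of exposure periods to the rate. Here ∑xᵢ = 20 and n = 7, so shape 2.8→22.8 and rate 1.9→8.9.

Posterior: Gamma(shape=22.8, rate=8.9)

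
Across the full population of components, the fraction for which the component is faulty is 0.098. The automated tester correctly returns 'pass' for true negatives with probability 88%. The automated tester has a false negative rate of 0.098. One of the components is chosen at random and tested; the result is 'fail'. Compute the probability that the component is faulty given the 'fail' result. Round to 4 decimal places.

Let H be the event that the component is faulty. P(H) = 0.098, so P(¬H) = 0.902. With E the 'fail' result, P(E|H) = 0.902 and P(E|¬H) = 0.12.
P(E) = 0.902·0.098 + 0.12·0.902 = 0.088396 + 0.10824 = 0.19664.
By Bayes' theorem, P(H|E) = 0.088396 / 0.19664 = 0.4495.

P(H | E) ≈ 0.4495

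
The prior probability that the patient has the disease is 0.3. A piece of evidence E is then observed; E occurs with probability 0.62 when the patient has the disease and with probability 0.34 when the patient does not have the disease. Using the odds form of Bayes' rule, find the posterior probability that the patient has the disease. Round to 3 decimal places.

Prior odds = 0.3/(1−0.3) = 0.42857. In log-odds, ln(0.42857) = -0.84730.
Add log likelihood ratio: ln(1.8235) = 0.60077.
Posterior log-odds = -0.24652, so posterior odds = exp(-0.24652) = 0.78151. Converting, P(H|E) = 0.78151/1.7815 = 0.439.

Posterior probability ≈ 0.439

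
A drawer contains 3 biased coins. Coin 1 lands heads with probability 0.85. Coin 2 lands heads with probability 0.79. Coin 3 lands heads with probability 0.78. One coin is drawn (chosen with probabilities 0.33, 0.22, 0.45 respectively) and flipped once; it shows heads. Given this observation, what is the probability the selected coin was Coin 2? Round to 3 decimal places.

Tabulate prior·likelihood by source: [1] prior 0.33, lik 0.85, product 0.2805; [2] prior 0.22, lik 0.79, product 0.1738; [3] prior 0.45, lik 0.78, product 0.3510.
Normalizing constant = 0.80530; the posterior for Coin 2 is its product over the sum, 0.1738/0.80530 = 0.216.

Posterior probability ≈ 0.216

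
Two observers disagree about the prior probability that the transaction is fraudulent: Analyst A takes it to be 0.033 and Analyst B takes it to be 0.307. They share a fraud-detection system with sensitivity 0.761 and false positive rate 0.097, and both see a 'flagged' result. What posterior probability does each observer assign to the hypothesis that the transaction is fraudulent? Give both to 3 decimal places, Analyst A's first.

Analyst A: 0.211; Analyst B: 0.777

The likelihood ratio for a 'flagged' result is 0.761/0.097 = 7.8454.
Analyst A: prior odds 0.033/0.967 = 0.034126; posterior odds 0.26773; posterior probability 0.211.
Analyst B: prior odds 0.307/0.693 = 0.44300; posterior odds 3.4755; posterior probability 0.777.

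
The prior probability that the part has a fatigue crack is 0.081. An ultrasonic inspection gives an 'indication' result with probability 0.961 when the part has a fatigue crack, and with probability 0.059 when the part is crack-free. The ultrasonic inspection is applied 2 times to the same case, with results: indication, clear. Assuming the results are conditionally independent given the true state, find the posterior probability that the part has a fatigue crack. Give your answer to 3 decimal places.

With H the event that the part has a fatigue crack, the joint likelihood of the observed sequence is P(data|H) = 0.961·0.039 = 0.037479 and P(data|¬H) = 0.059·0.941 = 0.055519.
Bayes: P(H|data) = 0.081·0.037479 / (0.081·0.037479 + 0.919·0.055519) = 0.0030358/0.054058 = 0.0562.

Posterior P(H) ≈ 0.056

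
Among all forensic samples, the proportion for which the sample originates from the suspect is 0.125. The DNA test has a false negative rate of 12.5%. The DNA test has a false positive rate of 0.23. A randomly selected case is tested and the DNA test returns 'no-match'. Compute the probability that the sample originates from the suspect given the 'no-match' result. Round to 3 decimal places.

Let H be the event that the sample originates from the suspect. P(H) = 0.125, so P(¬H) = 0.875. With E the 'no-match' result, P(E|H) = 0.125 and P(E|¬H) = 0.77.
P(E) = 0.125·0.125 + 0.77·0.875 = 0.015625 + 0.67375 = 0.68938.
By Bayes' theorem, P(H|E) = 0.015625 / 0.68938 = 0.023.

P(H | E) ≈ 0.023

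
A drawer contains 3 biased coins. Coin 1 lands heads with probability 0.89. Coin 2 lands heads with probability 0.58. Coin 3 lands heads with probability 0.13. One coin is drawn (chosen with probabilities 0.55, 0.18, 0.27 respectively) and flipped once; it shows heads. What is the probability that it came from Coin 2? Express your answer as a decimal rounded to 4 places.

Tabulate prior·likelihood by source: [1] prior 0.55, lik 0.89, product 0.4895; [2] prior 0.18, lik 0.58, product 0.1044; [3] prior 0.27, lik 0.13, product 0.03510.
Normalizing constant = 0.62900; the posterior for Coin 2 is its product over the sum, 0.1044/0.62900 = 0.1660.

Posterior probability ≈ 0.1660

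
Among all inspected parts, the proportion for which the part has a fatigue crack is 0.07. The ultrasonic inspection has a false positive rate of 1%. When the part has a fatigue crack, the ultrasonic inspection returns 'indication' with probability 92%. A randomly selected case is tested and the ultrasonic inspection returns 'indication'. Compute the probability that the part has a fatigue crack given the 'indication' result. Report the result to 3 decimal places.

Write H for 'the part has a fatigue crack'. Prior odds H:¬H = 0.07/0.93 = 0.075269. For the 'indication' outcome, the likelihood ratio is 0.92/0.01 = 92.000.
Posterior odds = 0.075269 × 92.000 = 6.9247, so P(H|E) = 6.9247/(1+6.9247) = 0.874.

P(H | E) ≈ 0.874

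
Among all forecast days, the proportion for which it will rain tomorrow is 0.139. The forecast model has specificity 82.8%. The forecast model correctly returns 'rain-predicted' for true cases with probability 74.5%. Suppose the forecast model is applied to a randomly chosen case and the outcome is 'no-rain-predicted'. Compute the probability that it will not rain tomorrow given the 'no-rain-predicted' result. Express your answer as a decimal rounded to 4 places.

Let H be the event that it will rain tomorrow. P(H) = 0.139, so P(¬H) = 0.861. With E the 'no-rain-predicted' result, P(E|H) = 0.255 and P(E|¬H) = 0.828.
P(E) = 0.255·0.139 + 0.828·0.861 = 0.035445 + 0.71291 = 0.74835.
By Bayes' theorem, P(H|E) = 0.035445 / 0.74835 = 0.0474. Hence P(¬H|E) = 1 − 0.0474 = 0.9526.

P(¬H | E) ≈ 0.9526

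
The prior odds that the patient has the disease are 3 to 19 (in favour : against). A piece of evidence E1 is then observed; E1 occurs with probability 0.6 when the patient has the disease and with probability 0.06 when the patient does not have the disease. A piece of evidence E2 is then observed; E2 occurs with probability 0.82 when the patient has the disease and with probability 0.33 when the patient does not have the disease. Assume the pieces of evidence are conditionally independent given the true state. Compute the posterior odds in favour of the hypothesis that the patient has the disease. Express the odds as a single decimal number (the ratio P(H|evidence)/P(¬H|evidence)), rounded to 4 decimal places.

Posterior odds ≈ 3.9234

Prior odds = 3/19 = 0.15789. In log-odds, ln(0.15789) = -1.8458.
Add log likelihood ratios: ln(10.000) + ln(2.4848) = 3.2128.
Posterior log-odds = 1.3670, so posterior odds = exp(1.3670) = 3.9234.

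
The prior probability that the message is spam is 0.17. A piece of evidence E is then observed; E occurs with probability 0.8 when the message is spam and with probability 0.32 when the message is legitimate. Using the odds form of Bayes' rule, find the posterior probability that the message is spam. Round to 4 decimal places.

Prior odds = 0.17/(1−0.17) = 0.20482. In log-odds, ln(0.20482) = -1.5856.
Add log likelihood ratio: ln(2.5000) = 0.91629.
Posterior log-odds = -0.66934, so posterior odds = exp(-0.66934) = 0.51205. Converting, P(H|E) = 0.51205/1.5120 = 0.3386.

Posterior probability ≈ 0.3386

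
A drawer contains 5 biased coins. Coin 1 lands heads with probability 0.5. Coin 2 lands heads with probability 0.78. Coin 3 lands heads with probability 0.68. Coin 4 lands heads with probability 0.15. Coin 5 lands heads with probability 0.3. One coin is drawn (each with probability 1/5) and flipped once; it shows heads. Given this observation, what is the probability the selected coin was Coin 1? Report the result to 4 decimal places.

Posterior probability ≈ 0.2075

Tabulate prior·likelihood by source: [1] prior 0.2, lik 0.5, product 0.1000; [2] prior 0.2, lik 0.78, product 0.1560; [3] prior 0.2, lik 0.68, product 0.1360; [4] prior 0.2, lik 0.15, product 0.03000; [5] prior 0.2, lik 0.3, product 0.06000.
Normalizing constant = 0.48200; the posterior for Coin 1 is its product over the sum, 0.1000/0.48200 = 0.2075.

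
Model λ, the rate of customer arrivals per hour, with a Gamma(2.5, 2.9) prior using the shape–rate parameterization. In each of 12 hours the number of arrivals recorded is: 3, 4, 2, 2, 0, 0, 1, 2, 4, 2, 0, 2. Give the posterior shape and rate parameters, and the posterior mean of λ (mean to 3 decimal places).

Posterior: Gamma(shape=24.5, rate=14.9); mean ≈ 1.644

Total count ∑xᵢ = 22 over n = 12 hours.
Gamma is conjugate to the Poisson likelihood: posterior is Gamma(shape = 2.5+22 = 24.5, rate = 2.9+12 = 14.9).
E[λ | data] = 24.5/14.9 = 1.644.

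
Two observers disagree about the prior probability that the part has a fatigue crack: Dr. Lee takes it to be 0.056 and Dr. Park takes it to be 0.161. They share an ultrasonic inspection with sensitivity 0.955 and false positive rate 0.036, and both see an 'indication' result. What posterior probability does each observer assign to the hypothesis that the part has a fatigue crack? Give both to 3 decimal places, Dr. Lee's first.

P('+'|H) = 0.955, P('+'|¬H) = 0.036.
Dr. Lee: numerator 0.955·0.056 = 0.053480; evidence = 0.053480+0.036·0.944 = 0.087464; posterior = 0.611.
Dr. Park: numerator 0.955·0.161 = 0.15376; evidence = 0.15376+0.036·0.839 = 0.18396; posterior = 0.836.

Dr. Lee: 0.611; Dr. Park: 0.836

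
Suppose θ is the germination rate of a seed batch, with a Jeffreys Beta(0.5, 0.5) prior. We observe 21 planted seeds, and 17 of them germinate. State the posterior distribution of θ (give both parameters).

Posterior: Beta(17.5, 4.5)

The binomial likelihood is conjugate to the Beta prior: with 17 successes and 4 failures, the posterior is Beta(0.5+17, 0.5+4) = Beta(17.5, 4.5).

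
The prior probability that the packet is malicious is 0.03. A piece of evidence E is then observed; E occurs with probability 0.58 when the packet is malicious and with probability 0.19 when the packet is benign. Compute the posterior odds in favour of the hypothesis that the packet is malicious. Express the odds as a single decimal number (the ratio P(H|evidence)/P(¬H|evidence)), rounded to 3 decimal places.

Posterior odds ≈ 0.094

Prior odds = 0.03/(1−0.03) = 0.030928.
Likelihood ratio for E = 0.58/0.19 = 3.0526.
Posterior odds = prior odds × LR = 0.094411.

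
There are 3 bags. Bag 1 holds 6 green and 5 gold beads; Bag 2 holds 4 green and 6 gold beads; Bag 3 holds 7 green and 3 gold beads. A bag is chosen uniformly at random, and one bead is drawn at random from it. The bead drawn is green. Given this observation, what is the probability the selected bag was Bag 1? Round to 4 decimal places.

Posterior probability ≈ 0.3315

P(green|Bag 1) = 0.5455; P(green|Bag 2) = 0.4; P(green|Bag 3) = 0.7.
Prior × likelihood for each source: 0.333333·0.5455=0.1818, 0.333333·0.4=0.1333, 0.333333·0.7=0.2333. Summing gives P(green) = 0.54848.
P(Bag 1 | green) = 0.1818 / 0.54848 = 0.3315.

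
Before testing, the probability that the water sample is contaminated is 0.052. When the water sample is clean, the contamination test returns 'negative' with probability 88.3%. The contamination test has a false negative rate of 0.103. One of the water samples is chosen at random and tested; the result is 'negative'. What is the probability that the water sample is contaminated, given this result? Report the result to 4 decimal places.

P(H | E) ≈ 0.0064

Write H for 'the water sample is contaminated'. Prior odds H:¬H = 0.052/0.948 = 0.054852. For the 'negative' outcome, the likelihood ratio is 0.103/0.883 = 0.11665.
Posterior odds = 0.054852 × 0.11665 = 0.0063984, so P(H|E) = 0.0063984/(1+0.0063984) = 0.0064.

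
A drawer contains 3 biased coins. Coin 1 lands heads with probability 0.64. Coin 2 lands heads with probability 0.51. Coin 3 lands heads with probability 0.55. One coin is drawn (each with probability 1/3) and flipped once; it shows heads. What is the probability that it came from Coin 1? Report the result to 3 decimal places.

Tabulate prior·likelihood by source: [1] prior 0.333333, lik 0.64, product 0.2133; [2] prior 0.333333, lik 0.51, product 0.1700; [3] prior 0.333333, lik 0.55, product 0.1833.
Normalizing constant = 0.56667; the posterior for Coin 1 is its product over the sum, 0.2133/0.56667 = 0.376.

Posterior probability ≈ 0.376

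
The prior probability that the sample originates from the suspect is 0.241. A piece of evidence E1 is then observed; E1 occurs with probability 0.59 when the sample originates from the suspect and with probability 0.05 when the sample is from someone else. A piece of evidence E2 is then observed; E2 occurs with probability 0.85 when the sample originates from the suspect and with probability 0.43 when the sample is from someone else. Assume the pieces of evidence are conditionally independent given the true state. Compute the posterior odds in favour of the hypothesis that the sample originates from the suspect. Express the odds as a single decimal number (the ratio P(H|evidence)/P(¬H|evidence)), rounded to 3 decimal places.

Posterior odds ≈ 7.406

Prior odds = 0.241/(1−0.241) = 0.31752.
Likelihood ratio for E1 = 0.59/0.05 = 11.800.
Likelihood ratio for E2 = 0.85/0.43 = 1.9767.
Posterior odds = prior odds × LR₁ × LR₂ = 7.4064.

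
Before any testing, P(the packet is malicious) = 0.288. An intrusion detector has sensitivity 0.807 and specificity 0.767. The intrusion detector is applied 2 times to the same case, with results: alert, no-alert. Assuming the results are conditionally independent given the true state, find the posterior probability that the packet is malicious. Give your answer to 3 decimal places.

Let H be the event that the packet is malicious; start with P(H) = 0.288. P('alert'|H) = 0.807, P('alert'|¬H) = 0.233.
Update on result 1 ('alert'): P(H) ← 0.807·0.2880 / (0.807·0.2880 + 0.233·0.7120) = 0.23242/0.39831 = 0.5835.
Update on result 2 ('no-alert'): P(H) ← 0.193·0.5835 / (0.193·0.5835 + 0.767·0.4165) = 0.11262/0.43207 = 0.2606.

Posterior P(H) ≈ 0.261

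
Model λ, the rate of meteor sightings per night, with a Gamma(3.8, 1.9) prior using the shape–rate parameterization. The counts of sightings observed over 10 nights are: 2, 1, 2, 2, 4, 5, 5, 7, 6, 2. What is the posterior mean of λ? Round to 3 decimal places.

Posterior mean ≈ 3.345

Total count ∑xᵢ = 36 over n = 10 nights.
Gamma is conjugate to the Poisson likelihood: posterior is Gamma(shape = 3.8+36 = 39.8, rate = 1.9+10 = 11.9).
E[λ | data] = 39.8/11.9 = 3.345.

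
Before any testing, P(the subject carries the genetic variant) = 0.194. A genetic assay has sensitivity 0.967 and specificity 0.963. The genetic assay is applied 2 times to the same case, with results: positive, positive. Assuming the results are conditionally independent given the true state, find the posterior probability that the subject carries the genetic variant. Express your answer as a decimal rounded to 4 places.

Let H be the event that the subject carries the genetic variant; start with P(H) = 0.194. P('positive'|H) = 0.967, P('positive'|¬H) = 0.037.
Update on result 1 ('positive'): P(H) ← 0.967·0.1940 / (0.967·0.1940 + 0.037·0.8060) = 0.18760/0.21742 = 0.8628.
Update on result 2 ('positive'): P(H) ← 0.967·0.8628 / (0.967·0.8628 + 0.037·0.1372) = 0.83436/0.83944 = 0.9940.

Posterior P(H) ≈ 0.9940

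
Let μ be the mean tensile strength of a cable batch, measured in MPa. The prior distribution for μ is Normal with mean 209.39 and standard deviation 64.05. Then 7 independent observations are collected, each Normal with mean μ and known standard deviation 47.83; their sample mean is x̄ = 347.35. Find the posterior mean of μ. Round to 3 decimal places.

Posterior mean ≈ 337.170

With known σ, the Normal prior is conjugate. Weight on the data is w = (n/σ²)/(n/σ² + 1/τ₀²) = 0.00305983/(0.00305983+0.00024376) = 0.92621.
Posterior mean = w·x̄ + (1−w)·μ₀ = 0.92621·347.35 + 0.073786·209.39 = 337.170.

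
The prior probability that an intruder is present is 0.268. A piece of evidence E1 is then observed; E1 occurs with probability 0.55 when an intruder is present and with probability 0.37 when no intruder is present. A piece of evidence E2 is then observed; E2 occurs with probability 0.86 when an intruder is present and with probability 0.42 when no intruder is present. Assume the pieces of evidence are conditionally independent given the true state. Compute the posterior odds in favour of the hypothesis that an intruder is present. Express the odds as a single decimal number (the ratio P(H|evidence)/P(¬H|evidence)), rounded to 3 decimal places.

Posterior odds ≈ 1.114

Prior odds = 0.268/(1−0.268) = 0.36612. In log-odds, ln(0.36612) = -1.0048.
Add log likelihood ratios: ln(1.4865) + ln(2.0476) = 1.1131.
Posterior log-odds = 0.10830, so posterior odds = exp(0.10830) = 1.1144.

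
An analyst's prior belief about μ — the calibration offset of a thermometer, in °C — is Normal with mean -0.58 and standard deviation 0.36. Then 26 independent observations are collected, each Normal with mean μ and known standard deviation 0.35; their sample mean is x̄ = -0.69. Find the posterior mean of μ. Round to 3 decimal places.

Posterior mean ≈ -0.686

With known σ, the Normal prior is conjugate. Weight on the data is w = (n/σ²)/(n/σ² + 1/τ₀²) = 212.245/(212.245+7.71605) = 0.96492.
Posterior mean = w·x̄ + (1−w)·μ₀ = 0.96492·-0.69 + 0.035079·-0.58 = -0.686.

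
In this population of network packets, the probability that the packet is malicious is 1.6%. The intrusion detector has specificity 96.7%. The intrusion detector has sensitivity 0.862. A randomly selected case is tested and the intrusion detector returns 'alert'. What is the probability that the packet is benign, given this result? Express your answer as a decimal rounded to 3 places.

P(¬H | E) ≈ 0.702

Let H be the event that the packet is malicious. P(H) = 0.016, so P(¬H) = 0.984. With E the 'alert' result, P(E|H) = 0.862 and P(E|¬H) = 0.033.
P(E) = 0.862·0.016 + 0.033·0.984 = 0.013792 + 0.032472 = 0.046264.
By Bayes' theorem, P(H|E) = 0.013792 / 0.046264 = 0.298. Hence P(¬H|E) = 1 − 0.298 = 0.702.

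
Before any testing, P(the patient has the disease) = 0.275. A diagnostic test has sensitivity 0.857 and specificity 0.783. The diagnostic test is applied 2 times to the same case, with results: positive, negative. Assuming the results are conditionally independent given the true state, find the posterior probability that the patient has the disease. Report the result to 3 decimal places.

Posterior P(H) ≈ 0.215

With H the event that the patient has the disease, the joint likelihood of the observed sequence is P(data|H) = 0.857·0.143 = 0.12255 and P(data|¬H) = 0.217·0.783 = 0.16991.
Bayes: P(H|data) = 0.275·0.12255 / (0.275·0.12255 + 0.725·0.16991) = 0.033702/0.15689 = 0.2148.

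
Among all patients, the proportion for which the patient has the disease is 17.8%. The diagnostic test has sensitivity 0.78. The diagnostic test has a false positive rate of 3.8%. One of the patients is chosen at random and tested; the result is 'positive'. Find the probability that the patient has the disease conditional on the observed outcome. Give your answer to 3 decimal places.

P(H | E) ≈ 0.816

Let H be the event that the patient has the disease. P(H) = 0.178, so P(¬H) = 0.822. With E the 'positive' result, P(E|H) = 0.78 and P(E|¬H) = 0.038.
P(E) = 0.78·0.178 + 0.038·0.822 = 0.13884 + 0.031236 = 0.17008.
By Bayes' theorem, P(H|E) = 0.13884 / 0.17008 = 0.816.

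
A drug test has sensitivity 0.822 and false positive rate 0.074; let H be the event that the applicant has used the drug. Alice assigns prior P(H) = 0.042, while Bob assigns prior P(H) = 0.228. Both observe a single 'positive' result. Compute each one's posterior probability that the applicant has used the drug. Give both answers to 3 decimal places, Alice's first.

The likelihood ratio for a 'positive' result is 0.822/0.074 = 11.108.
Alice: prior odds 0.042/0.958 = 0.043841; posterior odds 0.48699; posterior probability 0.328.
Bob: prior odds 0.228/0.772 = 0.29534; posterior odds 3.2806; posterior probability 0.766.

Alice: 0.328; Bob: 0.766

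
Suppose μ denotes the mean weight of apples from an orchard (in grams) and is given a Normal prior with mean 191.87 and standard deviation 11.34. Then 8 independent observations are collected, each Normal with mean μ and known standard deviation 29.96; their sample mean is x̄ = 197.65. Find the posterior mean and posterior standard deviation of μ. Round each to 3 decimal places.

With known σ, the Normal prior is conjugate. Weight on the data is w = (n/σ²)/(n/σ² + 1/τ₀²) = 0.00891264/(0.00891264+0.00777632) = 0.53404.
Posterior mean = w·x̄ + (1−w)·μ₀ = 0.53404·197.65 + 0.46596·191.87 = 194.957. Posterior variance = 1/(0.00891264+0.00777632) = 59.9199, so SD = 7.741.

Posterior mean ≈ 194.957; posterior SD ≈ 7.741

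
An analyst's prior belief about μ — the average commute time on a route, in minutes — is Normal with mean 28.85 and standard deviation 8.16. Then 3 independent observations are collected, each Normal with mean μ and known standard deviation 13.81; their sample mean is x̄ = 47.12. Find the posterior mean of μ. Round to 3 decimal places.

Posterior mean ≈ 38.197

With known σ, the Normal prior is conjugate. Weight on the data is w = (n/σ²)/(n/σ² + 1/τ₀²) = 0.0157302/(0.0157302+0.0150183) = 0.51158.
Posterior mean = w·x̄ + (1−w)·μ₀ = 0.51158·47.12 + 0.48842·28.85 = 38.197.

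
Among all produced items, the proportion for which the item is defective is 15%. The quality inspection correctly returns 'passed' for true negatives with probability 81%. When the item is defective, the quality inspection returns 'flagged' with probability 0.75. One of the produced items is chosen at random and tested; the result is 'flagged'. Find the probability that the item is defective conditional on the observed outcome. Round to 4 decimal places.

Let H be the event that the item is defective. P(H) = 0.15, so P(¬H) = 0.85. With E the 'flagged' result, P(E|H) = 0.75 and P(E|¬H) = 0.19.
P(E) = 0.75·0.15 + 0.19·0.85 = 0.11250 + 0.16150 = 0.27400.
By Bayes' theorem, P(H|E) = 0.11250 / 0.27400 = 0.4106.

P(H | E) ≈ 0.4106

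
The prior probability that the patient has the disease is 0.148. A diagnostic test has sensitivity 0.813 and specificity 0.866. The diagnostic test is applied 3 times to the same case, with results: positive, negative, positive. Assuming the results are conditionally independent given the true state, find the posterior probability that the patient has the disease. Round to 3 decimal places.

Posterior P(H) ≈ 0.580

Let H be the event that the patient has the disease; start with P(H) = 0.148. P('positive'|H) = 0.813, P('positive'|¬H) = 0.134.
Update on result 1 ('positive'): P(H) ← 0.813·0.1480 / (0.813·0.1480 + 0.134·0.8520) = 0.12032/0.23449 = 0.5131.
Update on result 2 ('negative'): P(H) ← 0.187·0.5131 / (0.187·0.5131 + 0.866·0.4869) = 0.095955/0.51759 = 0.1854.
Update on result 3 ('positive'): P(H) ← 0.813·0.1854 / (0.813·0.1854 + 0.134·0.8146) = 0.15072/0.25988 = 0.5800.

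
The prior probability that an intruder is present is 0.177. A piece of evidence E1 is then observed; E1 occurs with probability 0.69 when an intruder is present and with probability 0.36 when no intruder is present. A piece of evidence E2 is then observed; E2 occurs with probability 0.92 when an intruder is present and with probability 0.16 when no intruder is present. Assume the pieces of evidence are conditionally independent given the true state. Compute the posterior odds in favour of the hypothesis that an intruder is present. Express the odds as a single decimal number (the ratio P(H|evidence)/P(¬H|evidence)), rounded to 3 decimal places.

Prior odds = 0.177/(1−0.177) = 0.21507.
Likelihood ratio for E1 = 0.69/0.36 = 1.9167.
Likelihood ratio for E2 = 0.92/0.16 = 5.7500.
Posterior odds = prior odds × LR₁ × LR₂ = 2.3702.

Posterior odds ≈ 2.370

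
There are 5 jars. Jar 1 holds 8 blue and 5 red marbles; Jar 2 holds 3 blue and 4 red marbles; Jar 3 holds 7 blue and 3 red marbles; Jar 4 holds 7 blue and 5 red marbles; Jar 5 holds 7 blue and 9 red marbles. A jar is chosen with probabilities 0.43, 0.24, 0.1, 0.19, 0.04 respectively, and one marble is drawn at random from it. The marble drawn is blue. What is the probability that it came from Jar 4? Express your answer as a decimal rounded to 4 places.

P(blue|Jar 1) = 0.6154; P(blue|Jar 2) = 0.4286; P(blue|Jar 3) = 0.7; P(blue|Jar 4) = 0.5833; P(blue|Jar 5) = 0.4375.
Prior × likelihood for each source: 0.43·0.6154=0.2646, 0.24·0.4286=0.1029, 0.1·0.7=0.07000, 0.19·0.5833=0.1108, 0.04·0.4375=0.01750. Summing gives P(blue) = 0.56581.
P(Jar 4 | blue) = 0.1108 / 0.56581 = 0.1959.

Posterior probability ≈ 0.1959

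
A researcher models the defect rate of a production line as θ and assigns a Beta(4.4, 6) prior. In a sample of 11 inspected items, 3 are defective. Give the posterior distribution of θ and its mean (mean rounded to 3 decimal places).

Observing 3 successes and 8 failures updates Beta(4.4, 6) by adding the success and failure counts to the two shape parameters: α = 4.4+3 = 7.4, β = 6+8 = 14.
E[θ | data] = 7.4/(7.4+14) = 0.346.

Posterior: Beta(7.4, 14); mean ≈ 0.346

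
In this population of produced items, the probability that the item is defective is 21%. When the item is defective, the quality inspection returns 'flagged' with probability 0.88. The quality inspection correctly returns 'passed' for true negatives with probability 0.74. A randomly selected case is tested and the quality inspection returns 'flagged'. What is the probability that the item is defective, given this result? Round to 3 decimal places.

Let H be the event that the item is defective. P(H) = 0.21, so P(¬H) = 0.79. With E the 'flagged' result, P(E|H) = 0.88 and P(E|¬H) = 0.26.
P(E) = 0.88·0.21 + 0.26·0.79 = 0.18480 + 0.20540 = 0.39020.
By Bayes' theorem, P(H|E) = 0.18480 / 0.39020 = 0.474.

P(H | E) ≈ 0.474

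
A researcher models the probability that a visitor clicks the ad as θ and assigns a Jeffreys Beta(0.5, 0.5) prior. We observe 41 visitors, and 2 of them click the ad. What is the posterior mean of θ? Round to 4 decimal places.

Posterior mean ≈ 0.0595

The binomial likelihood is conjugate to the Beta prior: with 2 successes and 39 failures, the posterior is Beta(0.5+2, 0.5+39) = Beta(2.5, 39.5).
E[θ | data] = 2.5/(2.5+39.5) = 0.0595.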